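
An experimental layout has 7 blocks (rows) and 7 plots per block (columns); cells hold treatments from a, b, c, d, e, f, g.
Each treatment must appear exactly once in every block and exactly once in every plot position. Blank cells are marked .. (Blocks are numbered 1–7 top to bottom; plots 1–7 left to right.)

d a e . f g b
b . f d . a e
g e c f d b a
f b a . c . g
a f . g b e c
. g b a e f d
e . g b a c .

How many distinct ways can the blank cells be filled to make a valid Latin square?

1

Block 1, plot 4: eliminating its block and plot leaves {c}.
Block 2, plot 2: eliminating its block and plot leaves {c}.
Block 2, plot 5: eliminating its block and plot leaves {g}.
Block 4, plot 4: eliminating its block and plot leaves {e}.
Block 4, plot 6: eliminating its block and plot leaves {d}.
Block 5, plot 3: eliminating its block and plot leaves {d}.
Block 6, plot 1: eliminating its block and plot leaves {c}.
Block 7, plot 2: eliminating its block and plot leaves {d}.
Block 7, plot 7: eliminating its block and plot leaves {f}.
Only one assignment across all blanks avoids any block or plot repeat, giving 1 completion.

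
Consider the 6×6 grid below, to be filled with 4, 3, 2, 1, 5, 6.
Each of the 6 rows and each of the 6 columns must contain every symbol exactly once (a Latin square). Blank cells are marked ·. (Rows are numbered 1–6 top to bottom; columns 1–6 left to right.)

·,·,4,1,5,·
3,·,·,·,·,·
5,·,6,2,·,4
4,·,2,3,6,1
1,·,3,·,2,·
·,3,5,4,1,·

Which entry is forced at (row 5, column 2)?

Row 2, column 3: row 2 has {3} and column 3 has {4, 3, 2, 5, 6}, leaving only 1.
Row 2, column 5: row 2 has {3, 1} and column 5 has {2, 1, 5, 6}, leaving only 4.
Row 3, column 2: row 3 has {4, 2, 5, 6} and column 2 has {3}, leaving only 1.
Row 3, column 5: row 3 has {4, 2, 1, 5, 6} and column 5 has {4, 2, 1, 5, 6}, leaving only 3.
Row 4, column 2: row 4 has {4, 3, 2, 1, 6} and column 2 has {3, 1}, leaving only 5.
Row 5, column 2 is narrowed to {4, 6}.
If it were 6, then row 2, column 2 would be left with no valid symbol.
So row 5, column 2 must be 4.

4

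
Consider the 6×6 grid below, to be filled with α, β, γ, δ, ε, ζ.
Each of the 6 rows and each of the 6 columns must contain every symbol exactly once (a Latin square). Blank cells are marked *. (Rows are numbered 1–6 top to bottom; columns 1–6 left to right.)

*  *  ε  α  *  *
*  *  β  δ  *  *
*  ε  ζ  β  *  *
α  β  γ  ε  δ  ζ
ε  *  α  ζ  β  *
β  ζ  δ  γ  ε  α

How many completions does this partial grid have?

3

Row 1, column 1: eliminating its row and column leaves {γ, δ, ζ}.
Row 1, column 2: eliminating its row and column leaves {γ, δ}.
Row 1, column 5: eliminating its row and column leaves {γ, ζ}.
Row 1, column 6: eliminating its row and column leaves {β, γ, δ}.
Row 2, column 1: eliminating its row and column leaves {γ, ζ}.
Row 2, column 2: eliminating its row and column leaves {α, γ}.
Row 2, column 5: eliminating its row and column leaves {α, γ, ζ}.
Row 2, column 6: eliminating its row and column leaves {γ, ε}.
Row 3, column 1: eliminating its row and column leaves {γ, δ}.
Row 3, column 5: eliminating its row and column leaves {α, γ}.
Row 3, column 6: eliminating its row and column leaves {γ, δ}.
Row 5, column 2: eliminating its row and column leaves {γ, δ}.
Row 5, column 6: eliminating its row and column leaves {γ, δ}.
Enumerating the assignments across these blanks that avoid any row or column repeat gives 3 completions.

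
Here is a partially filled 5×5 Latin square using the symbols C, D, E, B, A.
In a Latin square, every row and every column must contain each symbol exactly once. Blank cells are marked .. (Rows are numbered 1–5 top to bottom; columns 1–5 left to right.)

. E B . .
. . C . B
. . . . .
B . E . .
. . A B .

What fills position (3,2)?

B

Row 3, column 3: row 3 has {} and column 3 has {C, E, B, A}, leaving only D.
Row 3, column 2 is narrowed to {C, B, A}.
If it were C, then row 4, column 2 would be left with no valid symbol.
If it were A, then row 5, column 2 would be left with no valid symbol.
So row 3, column 2 must be B.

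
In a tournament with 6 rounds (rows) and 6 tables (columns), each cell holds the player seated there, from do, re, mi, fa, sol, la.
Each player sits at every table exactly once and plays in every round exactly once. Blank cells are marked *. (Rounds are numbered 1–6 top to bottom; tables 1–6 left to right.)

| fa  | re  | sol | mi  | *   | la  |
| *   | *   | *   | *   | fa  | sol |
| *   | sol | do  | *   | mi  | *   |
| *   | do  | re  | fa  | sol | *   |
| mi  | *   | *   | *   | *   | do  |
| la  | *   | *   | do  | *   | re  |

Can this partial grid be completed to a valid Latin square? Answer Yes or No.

Round 4, table 1: round 4 together with table 1 already contain {do, re, mi, fa, sol, la} — every symbol — so nothing can go there. The grid has no valid completion.

No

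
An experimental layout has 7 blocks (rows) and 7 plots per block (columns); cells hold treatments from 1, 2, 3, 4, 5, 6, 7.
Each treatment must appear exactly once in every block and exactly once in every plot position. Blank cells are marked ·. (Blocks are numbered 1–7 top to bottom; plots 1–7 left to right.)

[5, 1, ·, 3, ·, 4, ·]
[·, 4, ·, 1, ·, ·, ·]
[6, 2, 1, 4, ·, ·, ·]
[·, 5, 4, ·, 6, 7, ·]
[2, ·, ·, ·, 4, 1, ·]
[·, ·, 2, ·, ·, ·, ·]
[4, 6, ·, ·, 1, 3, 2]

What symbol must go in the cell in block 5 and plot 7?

5

Block 3, plot 6: block 3 has {1, 2, 4, 6} and plot 6 has {1, 3, 4, 7}, leaving only 5.
Block 4, plot 4: block 4 has {4, 5, 6, 7} and plot 4 has {1, 3, 4}, leaving only 2.
Block 6, plot 6: block 6 has {2} and plot 6 has {1, 3, 4, 5, 7}, leaving only 6.
Block 2, plot 6: block 2 has {1, 4} and plot 6 has {1, 3, 4, 5, 6, 7}, leaving only 2.
Block 5, plot 7 is narrowed to {3, 5, 6, 7}.
If it were 3, then block 4, plot 7 would be left with no valid symbol.
If it were 6, then block 2, plot 3 would be left with no valid symbol.
If it were 7, then block 7, plot 3 would be left with no valid symbol.
So block 5, plot 7 must be 5.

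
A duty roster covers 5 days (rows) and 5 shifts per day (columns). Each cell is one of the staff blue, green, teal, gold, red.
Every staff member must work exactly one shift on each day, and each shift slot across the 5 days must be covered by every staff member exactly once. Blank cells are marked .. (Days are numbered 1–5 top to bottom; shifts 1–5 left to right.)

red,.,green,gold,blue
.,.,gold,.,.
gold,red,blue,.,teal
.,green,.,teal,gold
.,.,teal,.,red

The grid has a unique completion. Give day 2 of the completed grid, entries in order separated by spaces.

teal blue gold red green

Day 2, shift 5: day 2 has {gold} and shift 5 has {blue, teal, gold, red}, leaving only green.
Day 1, shift 2: day 1 has {blue, green, gold, red} and shift 2 has {green, red}, leaving only teal.
Day 2, shift 2: day 2 has {green, gold} and shift 2 has {green, teal, red}, leaving only blue.
Day 2, shift 1: day 2 has {blue, green, gold} and shift 1 has {gold, red}, leaving only teal.
Day 2, shift 4: day 2 has {blue, green, teal, gold} and shift 4 has {teal, gold}, leaving only red.
So day 2 reads: teal blue gold red green.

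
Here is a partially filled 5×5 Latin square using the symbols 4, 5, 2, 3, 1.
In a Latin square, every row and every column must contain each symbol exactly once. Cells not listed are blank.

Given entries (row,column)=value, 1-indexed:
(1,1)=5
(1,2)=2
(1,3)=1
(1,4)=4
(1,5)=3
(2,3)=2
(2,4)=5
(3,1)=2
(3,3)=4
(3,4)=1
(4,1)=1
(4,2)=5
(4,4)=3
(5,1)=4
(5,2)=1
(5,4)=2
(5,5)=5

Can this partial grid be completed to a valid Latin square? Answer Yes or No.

Row 3, column 5: row 3 together with column 5 already contain {4, 5, 2, 3, 1} — every symbol — so nothing can go there. The grid has no valid completion.

No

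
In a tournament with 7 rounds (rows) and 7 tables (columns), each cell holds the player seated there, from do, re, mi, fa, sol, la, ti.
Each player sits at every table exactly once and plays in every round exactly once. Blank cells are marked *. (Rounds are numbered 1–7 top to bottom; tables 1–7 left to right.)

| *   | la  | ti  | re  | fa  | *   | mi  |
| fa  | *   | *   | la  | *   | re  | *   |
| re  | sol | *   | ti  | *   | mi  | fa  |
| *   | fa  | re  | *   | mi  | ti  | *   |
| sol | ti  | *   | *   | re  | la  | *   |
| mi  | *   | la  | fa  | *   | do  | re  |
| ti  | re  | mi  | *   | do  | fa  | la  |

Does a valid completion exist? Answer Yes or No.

Round 6, table 2: round 6 together with table 2 already contain {do, re, mi, fa, sol, la, ti} — every symbol — so nothing can go there. The grid has no valid completion.

No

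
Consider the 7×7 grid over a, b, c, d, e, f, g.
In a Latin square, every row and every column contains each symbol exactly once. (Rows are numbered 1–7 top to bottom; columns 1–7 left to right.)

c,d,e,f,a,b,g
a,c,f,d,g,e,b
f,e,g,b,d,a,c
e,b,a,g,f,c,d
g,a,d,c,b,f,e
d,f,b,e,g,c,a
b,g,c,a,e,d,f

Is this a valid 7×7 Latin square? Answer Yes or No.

No

Every row is a permutation, but column 6 contains c twice (at rows 4 and 6).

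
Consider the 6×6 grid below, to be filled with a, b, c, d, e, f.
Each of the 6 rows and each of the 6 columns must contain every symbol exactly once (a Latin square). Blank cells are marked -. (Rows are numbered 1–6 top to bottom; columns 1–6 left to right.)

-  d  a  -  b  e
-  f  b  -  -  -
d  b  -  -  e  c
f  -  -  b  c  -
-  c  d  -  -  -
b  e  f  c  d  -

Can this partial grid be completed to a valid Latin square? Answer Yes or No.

No

Row 3, column 3: row 3 together with column 3 already contain {a, b, c, d, e, f} — every symbol — so nothing can go there. The grid has no valid completion.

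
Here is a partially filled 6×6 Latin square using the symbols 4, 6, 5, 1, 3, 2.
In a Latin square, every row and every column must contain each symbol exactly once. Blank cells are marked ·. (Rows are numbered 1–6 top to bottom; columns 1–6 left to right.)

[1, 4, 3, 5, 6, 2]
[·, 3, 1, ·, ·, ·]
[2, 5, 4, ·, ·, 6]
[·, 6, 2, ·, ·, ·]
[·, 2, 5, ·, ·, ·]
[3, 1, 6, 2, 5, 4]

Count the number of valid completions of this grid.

6

Row 2, column 1: eliminating its row and column leaves {4, 6, 5}.
Row 2, column 4: eliminating its row and column leaves {4, 6}.
Row 2, column 5: eliminating its row and column leaves {4, 2}.
Row 2, column 6: eliminating its row and column leaves {5}.
Row 3, column 4: eliminating its row and column leaves {1, 3}.
Row 3, column 5: eliminating its row and column leaves {1, 3}.
Row 4, column 1: eliminating its row and column leaves {4, 5}.
Row 4, column 4: eliminating its row and column leaves {4, 1, 3}.
Row 4, column 5: eliminating its row and column leaves {4, 1, 3}.
Row 4, column 6: eliminating its row and column leaves {5, 1, 3}.
Row 5, column 1: eliminating its row and column leaves {4, 6}.
Row 5, column 4: eliminating its row and column leaves {4, 6, 1, 3}.
Row 5, column 5: eliminating its row and column leaves {4, 1, 3}.
Row 5, column 6: eliminating its row and column leaves {1, 3}.
Enumerating the assignments across these blanks that avoid any row or column repeat gives 6 completions.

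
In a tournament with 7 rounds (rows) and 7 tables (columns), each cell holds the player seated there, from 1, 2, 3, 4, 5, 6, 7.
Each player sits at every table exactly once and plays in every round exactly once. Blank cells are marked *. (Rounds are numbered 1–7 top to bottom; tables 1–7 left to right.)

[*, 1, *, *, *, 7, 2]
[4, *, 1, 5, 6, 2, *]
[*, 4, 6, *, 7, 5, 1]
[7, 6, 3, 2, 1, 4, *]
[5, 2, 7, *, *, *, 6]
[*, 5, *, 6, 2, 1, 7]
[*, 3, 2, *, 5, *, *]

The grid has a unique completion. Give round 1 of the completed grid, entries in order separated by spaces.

Round 2, table 2: round 2 has {1, 2, 4, 5, 6} and table 2 has {1, 2, 3, 4, 5, 6}, leaving only 7.
Round 2, table 7: round 2 has {1, 2, 4, 5, 6, 7} and table 7 has {1, 2, 6, 7}, leaving only 3.
Round 3, table 4: round 3 has {1, 4, 5, 6, 7} and table 4 has {2, 5, 6}, leaving only 3.
Round 1, table 4: round 1 has {1, 2, 7} and table 4 has {2, 3, 5, 6}, leaving only 4.
Round 1, table 3: round 1 has {1, 2, 4, 7} and table 3 has {1, 2, 3, 6, 7}, leaving only 5.
Round 1, table 5: round 1 has {1, 2, 4, 5, 7} and table 5 has {1, 2, 5, 6, 7}, leaving only 3.
Round 1, table 1: round 1 has {1, 2, 3, 4, 5, 7} and table 1 has {4, 5, 7}, leaving only 6.
So round 1 reads: 6 1 5 4 3 7 2.

6 1 5 4 3 7 2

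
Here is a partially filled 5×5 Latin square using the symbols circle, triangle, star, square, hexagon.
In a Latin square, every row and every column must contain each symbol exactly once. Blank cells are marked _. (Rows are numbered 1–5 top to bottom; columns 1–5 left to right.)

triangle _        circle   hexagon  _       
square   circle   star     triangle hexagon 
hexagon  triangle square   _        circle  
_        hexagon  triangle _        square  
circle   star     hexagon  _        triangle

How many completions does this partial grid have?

Row 1, column 2: eliminating its row and column leaves {square}.
Row 1, column 5: eliminating its row and column leaves {star}.
Row 3, column 4: eliminating its row and column leaves {star}.
Row 4, column 1: eliminating its row and column leaves {star}.
Row 4, column 4: eliminating its row and column leaves {circle, star}.
Row 5, column 4: eliminating its row and column leaves {square}.
Only one assignment across all blanks avoids any row or column repeat, giving 1 completion.

1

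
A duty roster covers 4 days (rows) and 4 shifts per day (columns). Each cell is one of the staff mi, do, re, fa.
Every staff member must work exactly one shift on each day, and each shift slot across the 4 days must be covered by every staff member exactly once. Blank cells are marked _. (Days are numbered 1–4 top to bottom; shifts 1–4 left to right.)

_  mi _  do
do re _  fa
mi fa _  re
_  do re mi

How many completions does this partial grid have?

Day 1, shift 1: eliminating its day and shift leaves {re, fa}.
Day 1, shift 3: eliminating its day and shift leaves {fa}.
Day 2, shift 3: eliminating its day and shift leaves {mi}.
Day 3, shift 3: eliminating its day and shift leaves {do}.
Day 4, shift 1: eliminating its day and shift leaves {fa}.
Only one assignment across all blanks avoids any day or shift repeat, giving 1 completion.

1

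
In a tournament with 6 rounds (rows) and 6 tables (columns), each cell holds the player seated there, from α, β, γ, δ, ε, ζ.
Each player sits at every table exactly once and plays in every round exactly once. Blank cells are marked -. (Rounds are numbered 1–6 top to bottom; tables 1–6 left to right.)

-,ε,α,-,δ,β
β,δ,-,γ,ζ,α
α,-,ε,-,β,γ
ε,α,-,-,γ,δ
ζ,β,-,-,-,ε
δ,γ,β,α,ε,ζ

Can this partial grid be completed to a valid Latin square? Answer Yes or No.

No

Round 2, table 3: round 2 together with table 3 already contain {α, β, γ, δ, ε, ζ} — every symbol — so nothing can go there. The grid has no valid completion.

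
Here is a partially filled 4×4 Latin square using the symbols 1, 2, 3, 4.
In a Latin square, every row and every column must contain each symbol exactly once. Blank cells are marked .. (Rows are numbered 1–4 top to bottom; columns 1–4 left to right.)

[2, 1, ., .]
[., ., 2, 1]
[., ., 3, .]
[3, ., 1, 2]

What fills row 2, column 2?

3

Row 1, column 3: row 1 has {1, 2} and column 3 has {1, 2, 3}, leaving only 4.
Row 1, column 4: row 1 has {1, 2, 4} and column 4 has {1, 2}, leaving only 3.
Row 2, column 1: row 2 has {1, 2} and column 1 has {2, 3}, leaving only 4.
Row 2 already has {1, 2, 4} and column 2 already has {1}, so row 2, column 2 must be 3.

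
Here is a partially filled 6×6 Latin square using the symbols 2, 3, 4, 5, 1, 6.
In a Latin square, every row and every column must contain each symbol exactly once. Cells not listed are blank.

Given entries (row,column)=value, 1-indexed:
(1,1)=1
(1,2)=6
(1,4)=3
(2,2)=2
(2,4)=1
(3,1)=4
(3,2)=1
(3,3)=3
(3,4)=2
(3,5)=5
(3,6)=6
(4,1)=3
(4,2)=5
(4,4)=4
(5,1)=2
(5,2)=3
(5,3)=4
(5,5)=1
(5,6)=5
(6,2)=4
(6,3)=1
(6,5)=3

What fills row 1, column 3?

Row 5, column 4: row 5 has {2, 3, 4, 5, 1} and column 4 has {2, 3, 4, 1}, leaving only 6.
Row 6, column 4: row 6 has {3, 4, 1} and column 4 has {2, 3, 4, 1, 6}, leaving only 5.
Row 6, column 1: row 6 has {3, 4, 5, 1} and column 1 has {2, 3, 4, 1}, leaving only 6.
Row 2, column 1: row 2 has {2, 1} and column 1 has {2, 3, 4, 1, 6}, leaving only 5.
Row 2, column 3: row 2 has {2, 5, 1} and column 3 has {3, 4, 1}, leaving only 6.
Row 2, column 5: row 2 has {2, 5, 1, 6} and column 5 has {3, 5, 1}, leaving only 4.
Row 1, column 5: row 1 has {3, 1, 6} and column 5 has {3, 4, 5, 1}, leaving only 2.
Row 1 already has {2, 3, 1, 6} and column 3 already has {3, 4, 1, 6}, so row 1, column 3 must be 5.

5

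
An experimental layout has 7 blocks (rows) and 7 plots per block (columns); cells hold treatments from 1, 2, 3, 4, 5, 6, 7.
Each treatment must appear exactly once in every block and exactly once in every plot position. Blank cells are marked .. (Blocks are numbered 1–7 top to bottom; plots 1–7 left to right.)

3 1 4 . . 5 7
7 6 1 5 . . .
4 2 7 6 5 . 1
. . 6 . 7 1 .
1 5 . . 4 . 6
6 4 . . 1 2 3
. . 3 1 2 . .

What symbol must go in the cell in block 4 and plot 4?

4

Block 1, plot 4: block 1 has {1, 3, 4, 5, 7} and plot 4 has {1, 5, 6}, leaving only 2.
Block 1, plot 5: block 1 has {1, 2, 3, 4, 5, 7} and plot 5 has {1, 2, 4, 5, 7}, leaving only 6.
Block 2, plot 5: block 2 has {1, 5, 6, 7} and plot 5 has {1, 2, 4, 5, 6, 7}, leaving only 3.
Block 2, plot 6: block 2 has {1, 3, 5, 6, 7} and plot 6 has {1, 2, 5}, leaving only 4.
Block 2, plot 7: block 2 has {1, 3, 4, 5, 6, 7} and plot 7 has {1, 3, 6, 7}, leaving only 2.
Block 3, plot 6: block 3 has {1, 2, 4, 5, 6, 7} and plot 6 has {1, 2, 4, 5}, leaving only 3.
Block 4, plot 2: block 4 has {1, 6, 7} and plot 2 has {1, 2, 4, 5, 6}, leaving only 3.
Block 4 already has {1, 3, 6, 7} and plot 4 already has {1, 2, 5, 6}, so block 4, plot 4 must be 4.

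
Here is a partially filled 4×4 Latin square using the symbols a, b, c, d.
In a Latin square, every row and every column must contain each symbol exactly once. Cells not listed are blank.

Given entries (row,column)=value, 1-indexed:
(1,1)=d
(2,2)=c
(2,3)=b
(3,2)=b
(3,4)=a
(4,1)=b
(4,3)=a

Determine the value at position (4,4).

c

Row 1, column 2: row 1 has {d} and column 2 has {b, c}, leaving only a.
Row 1, column 3: row 1 has {a, d} and column 3 has {a, b}, leaving only c.
Row 1, column 4: row 1 has {a, c, d} and column 4 has {a}, leaving only b.
Row 2, column 1: row 2 has {b, c} and column 1 has {b, d}, leaving only a.
Row 2, column 4: row 2 has {a, b, c} and column 4 has {a, b}, leaving only d.
Row 4 already has {a, b} and column 4 already has {a, b, d}, so row 4, column 4 must be c.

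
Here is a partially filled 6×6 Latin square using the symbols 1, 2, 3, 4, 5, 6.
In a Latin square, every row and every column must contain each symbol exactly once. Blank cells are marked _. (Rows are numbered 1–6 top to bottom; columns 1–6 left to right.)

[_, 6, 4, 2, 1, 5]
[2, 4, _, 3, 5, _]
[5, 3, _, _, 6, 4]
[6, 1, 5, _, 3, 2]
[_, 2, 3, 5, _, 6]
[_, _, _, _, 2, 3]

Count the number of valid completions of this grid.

1

Row 1, column 1: eliminating its row and column leaves {3}.
Row 2, column 3: eliminating its row and column leaves {1, 6}.
Row 2, column 6: eliminating its row and column leaves {1}.
Row 3, column 3: eliminating its row and column leaves {1, 2}.
Row 3, column 4: eliminating its row and column leaves {1}.
Row 4, column 4: eliminating its row and column leaves {4}.
Row 5, column 1: eliminating its row and column leaves {1, 4}.
Row 5, column 5: eliminating its row and column leaves {4}.
Row 6, column 1: eliminating its row and column leaves {1, 4}.
Row 6, column 2: eliminating its row and column leaves {5}.
Row 6, column 3: eliminating its row and column leaves {1, 6}.
Row 6, column 4: eliminating its row and column leaves {1, 4, 6}.
Only one assignment across all blanks avoids any row or column repeat, giving 1 completion.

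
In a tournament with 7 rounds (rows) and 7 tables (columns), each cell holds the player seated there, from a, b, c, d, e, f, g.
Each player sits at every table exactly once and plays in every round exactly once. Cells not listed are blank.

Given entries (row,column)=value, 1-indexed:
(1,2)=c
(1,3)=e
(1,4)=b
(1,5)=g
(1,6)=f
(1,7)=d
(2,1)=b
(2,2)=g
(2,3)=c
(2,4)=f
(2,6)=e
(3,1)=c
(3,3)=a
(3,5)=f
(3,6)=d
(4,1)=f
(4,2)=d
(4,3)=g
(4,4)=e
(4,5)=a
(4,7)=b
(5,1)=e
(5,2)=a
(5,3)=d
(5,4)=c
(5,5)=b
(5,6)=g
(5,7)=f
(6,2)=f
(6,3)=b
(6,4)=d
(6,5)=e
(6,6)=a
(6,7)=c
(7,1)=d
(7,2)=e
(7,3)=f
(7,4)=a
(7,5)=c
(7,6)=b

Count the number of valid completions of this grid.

1

Round 1, table 1: eliminating its round and table leaves {a}.
Round 2, table 5: eliminating its round and table leaves {d}.
Round 2, table 7: eliminating its round and table leaves {a}.
Round 3, table 2: eliminating its round and table leaves {b}.
Round 3, table 4: eliminating its round and table leaves {g}.
Round 3, table 7: eliminating its round and table leaves {e, g}.
Round 4, table 6: eliminating its round and table leaves {c}.
Round 6, table 1: eliminating its round and table leaves {g}.
Round 7, table 7: eliminating its round and table leaves {g}.
Only one assignment across all blanks avoids any round or table repeat, giving 1 completion.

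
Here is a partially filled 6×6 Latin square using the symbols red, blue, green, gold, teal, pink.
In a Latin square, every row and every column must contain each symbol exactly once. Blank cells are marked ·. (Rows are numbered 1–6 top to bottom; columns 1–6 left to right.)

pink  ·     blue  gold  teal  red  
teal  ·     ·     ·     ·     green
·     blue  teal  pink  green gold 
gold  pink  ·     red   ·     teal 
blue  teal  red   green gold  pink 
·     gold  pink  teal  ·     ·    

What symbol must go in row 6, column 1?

green

Row 1, column 2: row 1 has {red, blue, gold, teal, pink} and column 2 has {blue, gold, teal, pink}, leaving only green.
Row 2, column 2: row 2 has {green, teal} and column 2 has {blue, green, gold, teal, pink}, leaving only red.
Row 2, column 3: row 2 has {red, green, teal} and column 3 has {red, blue, teal, pink}, leaving only gold.
Row 2, column 4: row 2 has {red, green, gold, teal} and column 4 has {red, green, gold, teal, pink}, leaving only blue.
Row 2, column 5: row 2 has {red, blue, green, gold, teal} and column 5 has {green, gold, teal}, leaving only pink.
Row 3, column 1: row 3 has {blue, green, gold, teal, pink} and column 1 has {blue, gold, teal, pink}, leaving only red.
Row 6 already has {gold, teal, pink} and column 1 already has {red, blue, gold, teal, pink}, so row 6, column 1 must be green.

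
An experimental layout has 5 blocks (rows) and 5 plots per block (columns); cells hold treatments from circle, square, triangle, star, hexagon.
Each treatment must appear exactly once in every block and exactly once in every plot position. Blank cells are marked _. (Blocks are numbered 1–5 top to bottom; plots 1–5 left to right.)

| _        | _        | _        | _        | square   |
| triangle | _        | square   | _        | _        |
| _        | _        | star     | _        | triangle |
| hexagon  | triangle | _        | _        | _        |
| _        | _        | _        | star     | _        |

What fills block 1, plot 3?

hexagon

Block 4, plot 3: block 4 has {triangle, hexagon} and plot 3 has {square, star}, leaving only circle.
Block 4, plot 4: block 4 has {circle, triangle, hexagon} and plot 4 has {star}, leaving only square.
Block 4, plot 5: block 4 has {circle, square, triangle, hexagon} and plot 5 has {square, triangle}, leaving only star.
Block 1, plot 3 is narrowed to {triangle, hexagon}.
If it were triangle, then block 3, plot 4 would be left with no valid symbol.
So block 1, plot 3 must be hexagon.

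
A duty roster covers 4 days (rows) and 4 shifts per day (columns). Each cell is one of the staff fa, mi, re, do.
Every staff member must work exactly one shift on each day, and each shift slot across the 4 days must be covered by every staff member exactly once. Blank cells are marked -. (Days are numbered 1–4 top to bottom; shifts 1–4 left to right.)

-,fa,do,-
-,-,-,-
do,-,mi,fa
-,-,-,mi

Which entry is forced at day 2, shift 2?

mi

Day 1, shift 4: day 1 has {fa, do} and shift 4 has {fa, mi}, leaving only re.
Day 1, shift 1: day 1 has {fa, re, do} and shift 1 has {do}, leaving only mi.
Day 2, shift 4: day 2 has {} and shift 4 has {fa, mi, re}, leaving only do.
Day 3, shift 2: day 3 has {fa, mi, do} and shift 2 has {fa}, leaving only re.
Day 2 already has {do} and shift 2 already has {fa, re}, so day 2, shift 2 must be mi.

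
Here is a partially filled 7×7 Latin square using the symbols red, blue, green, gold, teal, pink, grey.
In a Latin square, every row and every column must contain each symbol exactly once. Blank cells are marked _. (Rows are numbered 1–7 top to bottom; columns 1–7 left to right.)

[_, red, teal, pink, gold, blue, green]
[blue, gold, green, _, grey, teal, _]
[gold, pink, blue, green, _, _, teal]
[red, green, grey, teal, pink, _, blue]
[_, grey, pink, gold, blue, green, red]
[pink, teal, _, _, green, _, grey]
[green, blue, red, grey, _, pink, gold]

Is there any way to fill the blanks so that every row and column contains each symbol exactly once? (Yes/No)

Yes

No row or column among the givens repeats a symbol, and propagating forced cells runs into no contradiction.
One valid completion exists (for instance, grey red teal pink gold blue green / blue gold green red grey teal pink / gold pink blue green red grey teal / red green grey teal pink gold blue / teal grey pink gold blue green red / pink teal gold blue green red grey / green blue red grey teal pink gold).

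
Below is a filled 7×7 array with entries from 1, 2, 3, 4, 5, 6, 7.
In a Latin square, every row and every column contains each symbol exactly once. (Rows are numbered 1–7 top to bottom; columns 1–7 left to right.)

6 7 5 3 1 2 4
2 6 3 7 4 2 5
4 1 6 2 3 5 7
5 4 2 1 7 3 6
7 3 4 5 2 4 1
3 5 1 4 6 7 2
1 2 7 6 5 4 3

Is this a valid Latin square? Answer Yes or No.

No

Row 2 contains 2 twice (at columns 1 and 6); row 5 is also not a permutation.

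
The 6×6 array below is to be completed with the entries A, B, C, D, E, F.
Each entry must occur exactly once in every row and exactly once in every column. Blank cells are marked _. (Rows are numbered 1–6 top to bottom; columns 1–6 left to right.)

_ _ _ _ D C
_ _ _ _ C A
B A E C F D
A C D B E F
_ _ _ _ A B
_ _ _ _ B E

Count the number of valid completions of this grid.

16

Row 1, column 1: eliminating its row and column leaves {E, F}.
Row 1, column 2: eliminating its row and column leaves {B, E, F}.
Row 1, column 3: eliminating its row and column leaves {A, B, F}.
Row 1, column 4: eliminating its row and column leaves {A, E, F}.
Row 2, column 1: eliminating its row and column leaves {D, E, F}.
Row 2, column 2: eliminating its row and column leaves {B, D, E, F}.
Row 2, column 3: eliminating its row and column leaves {B, F}.
Row 2, column 4: eliminating its row and column leaves {D, E, F}.
Row 5, column 1: eliminating its row and column leaves {C, D, E, F}.
Row 5, column 2: eliminating its row and column leaves {D, E, F}.
Row 5, column 3: eliminating its row and column leaves {C, F}.
Row 5, column 4: eliminating its row and column leaves {D, E, F}.
Row 6, column 1: eliminating its row and column leaves {C, D, F}.
Row 6, column 2: eliminating its row and column leaves {D, F}.
Row 6, column 3: eliminating its row and column leaves {A, C, F}.
Row 6, column 4: eliminating its row and column leaves {A, D, F}.
Enumerating the assignments across these blanks that avoid any row or column repeat gives 16 completions.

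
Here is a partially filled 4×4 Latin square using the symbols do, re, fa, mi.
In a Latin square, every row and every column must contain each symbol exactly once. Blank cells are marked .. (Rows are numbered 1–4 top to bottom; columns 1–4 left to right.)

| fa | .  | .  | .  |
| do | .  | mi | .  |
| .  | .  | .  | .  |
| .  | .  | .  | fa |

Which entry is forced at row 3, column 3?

Row 2, column 4: row 2 has {do, mi} and column 4 has {fa}, leaving only re.
Row 2, column 2: row 2 has {do, re, mi} and column 2 has {}, leaving only fa.
Row 3, column 3 is narrowed to {do, re, fa}.
If it were do, then row 4, column 3 would be left with no valid symbol.
If it were re, then row 4, column 3 would be left with no valid symbol.
So row 3, column 3 must be fa.

fa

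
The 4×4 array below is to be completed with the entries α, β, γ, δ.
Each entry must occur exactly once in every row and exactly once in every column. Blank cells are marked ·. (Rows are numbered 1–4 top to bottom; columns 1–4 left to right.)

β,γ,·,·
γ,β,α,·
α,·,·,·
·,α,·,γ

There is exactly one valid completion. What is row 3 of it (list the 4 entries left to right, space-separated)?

α δ γ β

Row 3, column 2: row 3 has {α} and column 2 has {α, β, γ}, leaving only δ.
Row 3, column 4: row 3 has {α, δ} and column 4 has {γ}, leaving only β.
Row 3, column 3: row 3 has {α, β, δ} and column 3 has {α}, leaving only γ.
So row 3 reads: α δ γ β.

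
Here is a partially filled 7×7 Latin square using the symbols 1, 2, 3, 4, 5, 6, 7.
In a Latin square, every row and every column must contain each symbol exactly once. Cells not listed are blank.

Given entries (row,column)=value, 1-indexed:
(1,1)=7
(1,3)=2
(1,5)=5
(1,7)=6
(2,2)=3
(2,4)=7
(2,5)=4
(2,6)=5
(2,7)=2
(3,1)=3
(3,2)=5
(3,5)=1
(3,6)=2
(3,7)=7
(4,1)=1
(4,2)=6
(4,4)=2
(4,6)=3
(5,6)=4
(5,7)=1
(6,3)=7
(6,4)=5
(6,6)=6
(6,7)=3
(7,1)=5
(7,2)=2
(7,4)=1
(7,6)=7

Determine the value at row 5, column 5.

Row 1, column 6: row 1 has {2, 5, 6, 7} and column 6 has {2, 3, 4, 5, 6, 7}, leaving only 1.
Row 1, column 2: row 1 has {1, 2, 5, 6, 7} and column 2 has {2, 3, 5, 6}, leaving only 4.
Row 1, column 4: row 1 has {1, 2, 4, 5, 6, 7} and column 4 has {1, 2, 5, 7}, leaving only 3.
Row 2, column 1: row 2 has {2, 3, 4, 5, 7} and column 1 has {1, 3, 5, 7}, leaving only 6.
Row 2, column 3: row 2 has {2, 3, 4, 5, 6, 7} and column 3 has {2, 7}, leaving only 1.
Row 4, column 5: row 4 has {1, 2, 3, 6} and column 5 has {1, 4, 5}, leaving only 7.
Row 5, column 1: row 5 has {1, 4} and column 1 has {1, 3, 5, 6, 7}, leaving only 2.
Row 5, column 2: row 5 has {1, 2, 4} and column 2 has {2, 3, 4, 5, 6}, leaving only 7.
Row 5, column 4: row 5 has {1, 2, 4, 7} and column 4 has {1, 2, 3, 5, 7}, leaving only 6.
Row 5 already has {1, 2, 4, 6, 7} and column 5 already has {1, 4, 5, 7}, so row 5, column 5 must be 3.

3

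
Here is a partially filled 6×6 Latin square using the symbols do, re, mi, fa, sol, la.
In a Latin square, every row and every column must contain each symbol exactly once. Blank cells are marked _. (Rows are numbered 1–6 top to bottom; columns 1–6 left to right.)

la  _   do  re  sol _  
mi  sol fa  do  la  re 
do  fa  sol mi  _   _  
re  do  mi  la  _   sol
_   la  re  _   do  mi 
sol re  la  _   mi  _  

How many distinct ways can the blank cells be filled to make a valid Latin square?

1

Row 1, column 2: eliminating its row and column leaves {mi}.
Row 1, column 6: eliminating its row and column leaves {fa}.
Row 3, column 5: eliminating its row and column leaves {re}.
Row 3, column 6: eliminating its row and column leaves {la}.
Row 4, column 5: eliminating its row and column leaves {fa}.
Row 5, column 1: eliminating its row and column leaves {fa}.
Row 5, column 4: eliminating its row and column leaves {fa, sol}.
Row 6, column 4: eliminating its row and column leaves {fa}.
Row 6, column 6: eliminating its row and column leaves {do, fa}.
Only one assignment across all blanks avoids any row or column repeat, giving 1 completion.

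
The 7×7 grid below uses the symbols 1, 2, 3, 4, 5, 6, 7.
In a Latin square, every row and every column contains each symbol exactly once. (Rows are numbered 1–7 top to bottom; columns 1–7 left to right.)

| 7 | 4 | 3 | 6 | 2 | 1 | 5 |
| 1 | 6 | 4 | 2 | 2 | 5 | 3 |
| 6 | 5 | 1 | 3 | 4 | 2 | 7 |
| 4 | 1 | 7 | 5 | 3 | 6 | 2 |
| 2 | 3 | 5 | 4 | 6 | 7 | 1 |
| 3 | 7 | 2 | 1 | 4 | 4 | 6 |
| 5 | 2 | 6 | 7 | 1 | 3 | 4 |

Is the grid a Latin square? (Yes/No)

Row 2 contains 2 twice (at columns 4 and 5); row 6 is also not a permutation.

No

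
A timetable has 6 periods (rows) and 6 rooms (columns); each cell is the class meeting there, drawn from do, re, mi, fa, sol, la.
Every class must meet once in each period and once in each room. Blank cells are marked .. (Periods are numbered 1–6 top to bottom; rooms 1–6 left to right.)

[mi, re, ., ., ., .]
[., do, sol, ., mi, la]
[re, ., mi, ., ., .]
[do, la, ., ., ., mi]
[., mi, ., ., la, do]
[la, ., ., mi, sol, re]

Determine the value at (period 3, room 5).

do

Period 2, room 1: period 2 has {do, mi, sol, la} and room 1 has {do, re, mi, la}, leaving only fa.
Period 2, room 4: period 2 has {do, mi, fa, sol, la} and room 4 has {mi}, leaving only re.
Period 5, room 1: period 5 has {do, mi, la} and room 1 has {do, re, mi, fa, la}, leaving only sol.
Period 5, room 4: period 5 has {do, mi, sol, la} and room 4 has {re, mi}, leaving only fa.
Period 4, room 4: period 4 has {do, mi, la} and room 4 has {re, mi, fa}, leaving only sol.
Period 5, room 3: period 5 has {do, mi, fa, sol, la} and room 3 has {mi, sol}, leaving only re.
Period 4, room 3: period 4 has {do, mi, sol, la} and room 3 has {re, mi, sol}, leaving only fa.
Period 4, room 5: period 4 has {do, mi, fa, sol, la} and room 5 has {mi, sol, la}, leaving only re.
Period 6, room 2: period 6 has {re, mi, sol, la} and room 2 has {do, re, mi, la}, leaving only fa.
Period 3, room 2: period 3 has {re, mi} and room 2 has {do, re, mi, fa, la}, leaving only sol.
Period 3, room 6: period 3 has {re, mi, sol} and room 6 has {do, re, mi, la}, leaving only fa.
Period 3 already has {re, mi, fa, sol} and room 5 already has {re, mi, sol, la}, so period 3, room 5 must be do.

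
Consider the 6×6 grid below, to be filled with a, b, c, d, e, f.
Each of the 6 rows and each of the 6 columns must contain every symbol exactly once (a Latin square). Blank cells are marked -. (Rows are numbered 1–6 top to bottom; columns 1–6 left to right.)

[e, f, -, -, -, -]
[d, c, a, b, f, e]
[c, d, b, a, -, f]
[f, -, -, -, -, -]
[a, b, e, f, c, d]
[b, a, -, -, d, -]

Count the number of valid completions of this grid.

Row 1, column 3: eliminating its row and column leaves {c, d}.
Row 1, column 4: eliminating its row and column leaves {c, d}.
Row 1, column 5: eliminating its row and column leaves {a, b}.
Row 1, column 6: eliminating its row and column leaves {a, b, c}.
Row 3, column 5: eliminating its row and column leaves {e}.
Row 4, column 2: eliminating its row and column leaves {e}.
Row 4, column 3: eliminating its row and column leaves {c, d}.
Row 4, column 4: eliminating its row and column leaves {c, d, e}.
Row 4, column 5: eliminating its row and column leaves {a, b, e}.
Row 4, column 6: eliminating its row and column leaves {a, b, c}.
Row 6, column 3: eliminating its row and column leaves {c, f}.
Row 6, column 4: eliminating its row and column leaves {c, e}.
Row 6, column 6: eliminating its row and column leaves {c}.
Enumerating the assignments across these blanks that avoid any row or column repeat gives 4 completions.

4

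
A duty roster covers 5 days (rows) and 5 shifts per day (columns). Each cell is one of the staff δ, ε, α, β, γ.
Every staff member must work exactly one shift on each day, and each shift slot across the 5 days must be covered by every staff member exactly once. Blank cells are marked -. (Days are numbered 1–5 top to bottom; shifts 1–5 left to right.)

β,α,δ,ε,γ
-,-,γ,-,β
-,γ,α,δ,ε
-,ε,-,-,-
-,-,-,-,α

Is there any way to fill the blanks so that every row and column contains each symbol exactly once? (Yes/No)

Day 3, shift 1: day 3 together with shift 1 already contain {δ, ε, α, β, γ} — every symbol — so nothing can go there. The grid has no valid completion.

No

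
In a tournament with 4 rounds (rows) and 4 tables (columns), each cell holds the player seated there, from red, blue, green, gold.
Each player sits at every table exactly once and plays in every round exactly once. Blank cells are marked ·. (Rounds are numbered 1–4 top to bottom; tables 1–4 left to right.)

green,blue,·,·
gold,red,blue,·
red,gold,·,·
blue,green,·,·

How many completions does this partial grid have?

Round 1, table 3: eliminating its round and table leaves {red, gold}.
Round 1, table 4: eliminating its round and table leaves {red, gold}.
Round 2, table 4: eliminating its round and table leaves {green}.
Round 3, table 3: eliminating its round and table leaves {green}.
Round 3, table 4: eliminating its round and table leaves {blue, green}.
Round 4, table 3: eliminating its round and table leaves {red, gold}.
Round 4, table 4: eliminating its round and table leaves {red, gold}.
Enumerating the assignments across these blanks that avoid any round or table repeat gives 2 completions.

2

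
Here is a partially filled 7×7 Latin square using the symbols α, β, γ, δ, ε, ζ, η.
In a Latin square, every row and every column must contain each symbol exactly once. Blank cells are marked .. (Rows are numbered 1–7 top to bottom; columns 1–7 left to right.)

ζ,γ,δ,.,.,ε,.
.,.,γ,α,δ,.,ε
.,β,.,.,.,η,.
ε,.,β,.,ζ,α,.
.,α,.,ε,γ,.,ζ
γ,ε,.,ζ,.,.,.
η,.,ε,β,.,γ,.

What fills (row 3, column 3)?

ζ

Row 1, column 4: row 1 has {γ, δ, ε, ζ} and column 4 has {α, β, ε, ζ}, leaving only η.
Row 2, column 1: row 2 has {α, γ, δ, ε} and column 1 has {γ, ε, ζ, η}, leaving only β.
Row 2, column 6: row 2 has {α, β, γ, δ, ε} and column 6 has {α, γ, ε, η}, leaving only ζ.
Row 2, column 2: row 2 has {α, β, γ, δ, ε, ζ} and column 2 has {α, β, γ, ε}, leaving only η.
Row 4, column 2: row 4 has {α, β, ε, ζ} and column 2 has {α, β, γ, ε, η}, leaving only δ.
Row 4, column 4: row 4 has {α, β, δ, ε, ζ} and column 4 has {α, β, ε, ζ, η}, leaving only γ.
Row 3, column 4: row 3 has {β, η} and column 4 has {α, β, γ, ε, ζ, η}, leaving only δ.
Row 3, column 1: row 3 has {β, δ, η} and column 1 has {β, γ, ε, ζ, η}, leaving only α.
Row 3 already has {α, β, δ, η} and column 3 already has {β, γ, δ, ε}, so row 3, column 3 must be ζ.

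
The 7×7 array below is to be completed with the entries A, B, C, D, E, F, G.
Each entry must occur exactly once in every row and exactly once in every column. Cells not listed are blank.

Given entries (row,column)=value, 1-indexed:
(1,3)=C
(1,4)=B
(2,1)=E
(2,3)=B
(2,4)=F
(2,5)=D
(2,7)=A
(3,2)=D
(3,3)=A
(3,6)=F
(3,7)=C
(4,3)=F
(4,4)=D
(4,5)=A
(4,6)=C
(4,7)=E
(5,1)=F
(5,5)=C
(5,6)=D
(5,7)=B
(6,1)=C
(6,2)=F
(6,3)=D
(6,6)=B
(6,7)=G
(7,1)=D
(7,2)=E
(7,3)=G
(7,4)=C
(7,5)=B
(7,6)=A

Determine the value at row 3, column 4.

Row 2, column 6: row 2 has {A, B, D, E, F} and column 6 has {A, B, C, D, F}, leaving only G.
Row 1, column 6: row 1 has {B, C} and column 6 has {A, B, C, D, F, G}, leaving only E.
Row 2, column 2: row 2 has {A, B, D, E, F, G} and column 2 has {D, E, F}, leaving only C.
Row 5, column 3: row 5 has {B, C, D, F} and column 3 has {A, B, C, D, F, G}, leaving only E.
Row 6, column 5: row 6 has {B, C, D, F, G} and column 5 has {A, B, C, D}, leaving only E.
Row 3, column 5: row 3 has {A, C, D, F} and column 5 has {A, B, C, D, E}, leaving only G.
Row 3 already has {A, C, D, F, G} and column 4 already has {B, C, D, F}, so row 3, column 4 must be E.

E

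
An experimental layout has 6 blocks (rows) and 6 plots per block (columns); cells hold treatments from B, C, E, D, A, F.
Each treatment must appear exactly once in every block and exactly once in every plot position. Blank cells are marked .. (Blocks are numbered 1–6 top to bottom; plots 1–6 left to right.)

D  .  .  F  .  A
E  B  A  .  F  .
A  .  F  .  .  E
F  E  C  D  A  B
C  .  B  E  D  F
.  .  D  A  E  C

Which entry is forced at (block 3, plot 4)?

Block 1, plot 2: block 1 has {D, A, F} and plot 2 has {B, E}, leaving only C.
Block 1, plot 3: block 1 has {C, D, A, F} and plot 3 has {B, C, D, A, F}, leaving only E.
Block 1, plot 5: block 1 has {C, E, D, A, F} and plot 5 has {E, D, A, F}, leaving only B.
Block 2, plot 4: block 2 has {B, E, A, F} and plot 4 has {E, D, A, F}, leaving only C.
Block 3 already has {E, A, F} and plot 4 already has {C, E, D, A, F}, so block 3, plot 4 must be B.

B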